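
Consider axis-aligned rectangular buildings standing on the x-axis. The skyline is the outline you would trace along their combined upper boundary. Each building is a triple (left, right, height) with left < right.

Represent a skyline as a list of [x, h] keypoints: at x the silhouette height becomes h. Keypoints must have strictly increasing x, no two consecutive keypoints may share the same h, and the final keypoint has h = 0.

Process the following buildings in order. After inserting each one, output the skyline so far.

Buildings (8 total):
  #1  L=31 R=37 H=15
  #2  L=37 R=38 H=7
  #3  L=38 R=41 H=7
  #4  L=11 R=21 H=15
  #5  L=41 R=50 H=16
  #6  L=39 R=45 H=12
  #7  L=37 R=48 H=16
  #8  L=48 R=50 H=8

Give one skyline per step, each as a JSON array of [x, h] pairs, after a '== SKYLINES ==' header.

== SKYLINES ==
[[31,15],[37,0]]
[[31,15],[37,7],[38,0]]
[[31,15],[37,7],[41,0]]
[[11,15],[21,0],[31,15],[37,7],[41,0]]
[[11,15],[21,0],[31,15],[37,7],[41,16],[50,0]]
[[11,15],[21,0],[31,15],[37,7],[39,12],[41,16],[50,0]]
[[11,15],[21,0],[31,15],[37,16],[50,0]]
[[11,15],[21,0],[31,15],[37,16],[50,0]]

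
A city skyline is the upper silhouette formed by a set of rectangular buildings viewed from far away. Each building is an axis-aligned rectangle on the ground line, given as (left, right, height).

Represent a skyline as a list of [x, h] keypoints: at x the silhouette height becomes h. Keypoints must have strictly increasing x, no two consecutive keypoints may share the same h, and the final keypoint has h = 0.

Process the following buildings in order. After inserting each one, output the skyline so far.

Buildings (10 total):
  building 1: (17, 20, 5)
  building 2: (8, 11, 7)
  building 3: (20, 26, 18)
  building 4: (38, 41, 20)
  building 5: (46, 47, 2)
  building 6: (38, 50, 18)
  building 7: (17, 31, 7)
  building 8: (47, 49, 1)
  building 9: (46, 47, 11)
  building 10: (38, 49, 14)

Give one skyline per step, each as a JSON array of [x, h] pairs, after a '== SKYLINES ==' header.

== SKYLINES ==
[[17,5],[20,0]]
[[8,7],[11,0],[17,5],[20,0]]
[[8,7],[11,0],[17,5],[20,18],[26,0]]
[[8,7],[11,0],[17,5],[20,18],[26,0],[38,20],[41,0]]
[[8,7],[11,0],[17,5],[20,18],[26,0],[38,20],[41,0],[46,2],[47,0]]
[[8,7],[11,0],[17,5],[20,18],[26,0],[38,20],[41,18],[50,0]]
[[8,7],[11,0],[17,7],[20,18],[26,7],[31,0],[38,20],[41,18],[50,0]]
[[8,7],[11,0],[17,7],[20,18],[26,7],[31,0],[38,20],[41,18],[50,0]]
[[8,7],[11,0],[17,7],[20,18],[26,7],[31,0],[38,20],[41,18],[50,0]]
[[8,7],[11,0],[17,7],[20,18],[26,7],[31,0],[38,20],[41,18],[50,0]]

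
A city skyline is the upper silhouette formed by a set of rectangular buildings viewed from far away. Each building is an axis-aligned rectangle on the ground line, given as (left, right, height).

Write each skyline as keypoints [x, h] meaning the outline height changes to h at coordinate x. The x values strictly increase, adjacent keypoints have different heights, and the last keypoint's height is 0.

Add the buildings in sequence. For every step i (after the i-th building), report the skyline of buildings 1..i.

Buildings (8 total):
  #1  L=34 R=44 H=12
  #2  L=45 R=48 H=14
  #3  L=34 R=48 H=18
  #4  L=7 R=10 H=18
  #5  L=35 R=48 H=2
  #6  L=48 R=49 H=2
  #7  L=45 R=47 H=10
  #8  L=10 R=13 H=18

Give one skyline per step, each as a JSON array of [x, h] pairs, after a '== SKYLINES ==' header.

== SKYLINES ==
[[34,12],[44,0]]
[[34,12],[44,0],[45,14],[48,0]]
[[34,18],[48,0]]
[[7,18],[10,0],[34,18],[48,0]]
[[7,18],[10,0],[34,18],[48,0]]
[[7,18],[10,0],[34,18],[48,2],[49,0]]
[[7,18],[10,0],[34,18],[48,2],[49,0]]
[[7,18],[13,0],[34,18],[48,2],[49,0]]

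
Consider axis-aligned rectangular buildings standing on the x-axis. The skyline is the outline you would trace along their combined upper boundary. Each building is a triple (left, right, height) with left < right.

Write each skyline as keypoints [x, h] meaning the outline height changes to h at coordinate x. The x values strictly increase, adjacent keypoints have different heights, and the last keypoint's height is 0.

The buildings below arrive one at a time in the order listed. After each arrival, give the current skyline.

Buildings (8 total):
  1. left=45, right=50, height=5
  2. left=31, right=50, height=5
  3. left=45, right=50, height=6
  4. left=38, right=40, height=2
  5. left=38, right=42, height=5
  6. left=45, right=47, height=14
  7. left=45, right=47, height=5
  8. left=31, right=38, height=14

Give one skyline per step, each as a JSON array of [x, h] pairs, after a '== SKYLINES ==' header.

== SKYLINES ==
[[45,5],[50,0]]
[[31,5],[50,0]]
[[31,5],[45,6],[50,0]]
[[31,5],[45,6],[50,0]]
[[31,5],[45,6],[50,0]]
[[31,5],[45,14],[47,6],[50,0]]
[[31,5],[45,14],[47,6],[50,0]]
[[31,14],[38,5],[45,14],[47,6],[50,0]]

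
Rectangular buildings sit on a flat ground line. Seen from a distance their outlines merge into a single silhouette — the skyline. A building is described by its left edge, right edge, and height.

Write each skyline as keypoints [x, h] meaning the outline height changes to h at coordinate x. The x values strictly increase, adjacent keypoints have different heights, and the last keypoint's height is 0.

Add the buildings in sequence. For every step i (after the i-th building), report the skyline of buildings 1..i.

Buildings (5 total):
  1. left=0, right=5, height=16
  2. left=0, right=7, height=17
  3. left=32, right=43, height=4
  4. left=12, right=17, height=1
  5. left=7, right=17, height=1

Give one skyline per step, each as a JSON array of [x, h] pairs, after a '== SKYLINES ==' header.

== SKYLINES ==
[[0,16],[5,0]]
[[0,17],[7,0]]
[[0,17],[7,0],[32,4],[43,0]]
[[0,17],[7,0],[12,1],[17,0],[32,4],[43,0]]
[[0,17],[7,1],[17,0],[32,4],[43,0]]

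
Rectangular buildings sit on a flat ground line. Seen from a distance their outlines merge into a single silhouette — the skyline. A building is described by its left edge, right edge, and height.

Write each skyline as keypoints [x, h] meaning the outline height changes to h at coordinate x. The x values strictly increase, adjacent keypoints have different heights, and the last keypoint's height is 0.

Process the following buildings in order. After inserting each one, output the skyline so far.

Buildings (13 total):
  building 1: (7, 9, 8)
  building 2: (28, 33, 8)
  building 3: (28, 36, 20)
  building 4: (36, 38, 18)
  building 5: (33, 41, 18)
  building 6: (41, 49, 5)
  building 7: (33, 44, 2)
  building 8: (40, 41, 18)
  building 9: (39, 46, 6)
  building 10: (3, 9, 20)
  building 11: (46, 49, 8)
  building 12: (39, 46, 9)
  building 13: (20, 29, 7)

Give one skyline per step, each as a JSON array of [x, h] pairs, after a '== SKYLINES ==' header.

== SKYLINES ==
[[7,8],[9,0]]
[[7,8],[9,0],[28,8],[33,0]]
[[7,8],[9,0],[28,20],[36,0]]
[[7,8],[9,0],[28,20],[36,18],[38,0]]
[[7,8],[9,0],[28,20],[36,18],[41,0]]
[[7,8],[9,0],[28,20],[36,18],[41,5],[49,0]]
[[7,8],[9,0],[28,20],[36,18],[41,5],[49,0]]
[[7,8],[9,0],[28,20],[36,18],[41,5],[49,0]]
[[7,8],[9,0],[28,20],[36,18],[41,6],[46,5],[49,0]]
[[3,20],[9,0],[28,20],[36,18],[41,6],[46,5],[49,0]]
[[3,20],[9,0],[28,20],[36,18],[41,6],[46,8],[49,0]]
[[3,20],[9,0],[28,20],[36,18],[41,9],[46,8],[49,0]]
[[3,20],[9,0],[20,7],[28,20],[36,18],[41,9],[46,8],[49,0]]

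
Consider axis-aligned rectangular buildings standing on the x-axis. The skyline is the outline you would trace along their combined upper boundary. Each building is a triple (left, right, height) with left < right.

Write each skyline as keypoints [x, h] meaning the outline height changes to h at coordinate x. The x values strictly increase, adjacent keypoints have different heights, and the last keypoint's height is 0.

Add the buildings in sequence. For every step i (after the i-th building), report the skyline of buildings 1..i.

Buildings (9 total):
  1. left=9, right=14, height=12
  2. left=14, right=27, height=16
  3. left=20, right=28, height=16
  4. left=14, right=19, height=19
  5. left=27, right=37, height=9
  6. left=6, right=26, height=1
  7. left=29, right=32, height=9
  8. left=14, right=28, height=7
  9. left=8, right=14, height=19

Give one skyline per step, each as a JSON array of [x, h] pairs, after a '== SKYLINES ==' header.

== SKYLINES ==
[[9,12],[14,0]]
[[9,12],[14,16],[27,0]]
[[9,12],[14,16],[28,0]]
[[9,12],[14,19],[19,16],[28,0]]
[[9,12],[14,19],[19,16],[28,9],[37,0]]
[[6,1],[9,12],[14,19],[19,16],[28,9],[37,0]]
[[6,1],[9,12],[14,19],[19,16],[28,9],[37,0]]
[[6,1],[9,12],[14,19],[19,16],[28,9],[37,0]]
[[6,1],[8,19],[19,16],[28,9],[37,0]]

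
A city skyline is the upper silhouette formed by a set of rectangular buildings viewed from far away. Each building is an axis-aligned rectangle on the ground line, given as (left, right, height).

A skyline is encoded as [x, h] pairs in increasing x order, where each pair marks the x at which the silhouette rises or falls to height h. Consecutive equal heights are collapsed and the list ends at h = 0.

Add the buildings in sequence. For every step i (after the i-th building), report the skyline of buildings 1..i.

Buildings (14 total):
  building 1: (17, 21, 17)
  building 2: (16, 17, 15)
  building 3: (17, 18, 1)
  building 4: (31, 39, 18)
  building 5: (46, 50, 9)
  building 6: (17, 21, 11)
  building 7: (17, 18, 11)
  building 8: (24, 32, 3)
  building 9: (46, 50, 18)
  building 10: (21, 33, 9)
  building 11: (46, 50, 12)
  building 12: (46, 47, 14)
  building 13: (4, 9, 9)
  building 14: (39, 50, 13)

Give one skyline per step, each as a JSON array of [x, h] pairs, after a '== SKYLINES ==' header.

== SKYLINES ==
[[17,17],[21,0]]
[[16,15],[17,17],[21,0]]
[[16,15],[17,17],[21,0]]
[[16,15],[17,17],[21,0],[31,18],[39,0]]
[[16,15],[17,17],[21,0],[31,18],[39,0],[46,9],[50,0]]
[[16,15],[17,17],[21,0],[31,18],[39,0],[46,9],[50,0]]
[[16,15],[17,17],[21,0],[31,18],[39,0],[46,9],[50,0]]
[[16,15],[17,17],[21,0],[24,3],[31,18],[39,0],[46,9],[50,0]]
[[16,15],[17,17],[21,0],[24,3],[31,18],[39,0],[46,18],[50,0]]
[[16,15],[17,17],[21,9],[31,18],[39,0],[46,18],[50,0]]
[[16,15],[17,17],[21,9],[31,18],[39,0],[46,18],[50,0]]
[[16,15],[17,17],[21,9],[31,18],[39,0],[46,18],[50,0]]
[[4,9],[9,0],[16,15],[17,17],[21,9],[31,18],[39,0],[46,18],[50,0]]
[[4,9],[9,0],[16,15],[17,17],[21,9],[31,18],[39,13],[46,18],[50,0]]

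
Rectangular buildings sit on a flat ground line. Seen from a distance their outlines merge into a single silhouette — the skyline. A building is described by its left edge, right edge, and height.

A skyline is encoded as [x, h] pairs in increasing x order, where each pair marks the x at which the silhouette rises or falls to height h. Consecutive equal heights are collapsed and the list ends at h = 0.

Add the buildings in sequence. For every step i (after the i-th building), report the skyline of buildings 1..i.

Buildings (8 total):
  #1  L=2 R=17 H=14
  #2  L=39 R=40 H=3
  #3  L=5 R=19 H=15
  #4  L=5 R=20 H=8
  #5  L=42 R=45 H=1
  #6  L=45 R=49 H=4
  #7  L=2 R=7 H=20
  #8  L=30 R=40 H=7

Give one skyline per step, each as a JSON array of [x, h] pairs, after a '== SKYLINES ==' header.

== SKYLINES ==
[[2,14],[17,0]]
[[2,14],[17,0],[39,3],[40,0]]
[[2,14],[5,15],[19,0],[39,3],[40,0]]
[[2,14],[5,15],[19,8],[20,0],[39,3],[40,0]]
[[2,14],[5,15],[19,8],[20,0],[39,3],[40,0],[42,1],[45,0]]
[[2,14],[5,15],[19,8],[20,0],[39,3],[40,0],[42,1],[45,4],[49,0]]
[[2,20],[7,15],[19,8],[20,0],[39,3],[40,0],[42,1],[45,4],[49,0]]
[[2,20],[7,15],[19,8],[20,0],[30,7],[40,0],[42,1],[45,4],[49,0]]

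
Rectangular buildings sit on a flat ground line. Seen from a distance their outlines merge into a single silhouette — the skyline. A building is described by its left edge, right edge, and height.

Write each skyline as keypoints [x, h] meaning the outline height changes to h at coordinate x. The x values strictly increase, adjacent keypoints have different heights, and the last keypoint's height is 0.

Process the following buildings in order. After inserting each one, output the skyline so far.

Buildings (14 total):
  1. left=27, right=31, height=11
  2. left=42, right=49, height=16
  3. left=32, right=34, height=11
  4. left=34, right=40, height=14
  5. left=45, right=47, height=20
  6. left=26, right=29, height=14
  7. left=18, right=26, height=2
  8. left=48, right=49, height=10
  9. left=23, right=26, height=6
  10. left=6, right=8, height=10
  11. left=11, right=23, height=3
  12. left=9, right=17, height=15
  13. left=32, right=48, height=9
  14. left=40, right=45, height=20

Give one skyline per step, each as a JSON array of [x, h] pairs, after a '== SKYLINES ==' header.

== SKYLINES ==
[[27,11],[31,0]]
[[27,11],[31,0],[42,16],[49,0]]
[[27,11],[31,0],[32,11],[34,0],[42,16],[49,0]]
[[27,11],[31,0],[32,11],[34,14],[40,0],[42,16],[49,0]]
[[27,11],[31,0],[32,11],[34,14],[40,0],[42,16],[45,20],[47,16],[49,0]]
[[26,14],[29,11],[31,0],[32,11],[34,14],[40,0],[42,16],[45,20],[47,16],[49,0]]
[[18,2],[26,14],[29,11],[31,0],[32,11],[34,14],[40,0],[42,16],[45,20],[47,16],[49,0]]
[[18,2],[26,14],[29,11],[31,0],[32,11],[34,14],[40,0],[42,16],[45,20],[47,16],[49,0]]
[[18,2],[23,6],[26,14],[29,11],[31,0],[32,11],[34,14],[40,0],[42,16],[45,20],[47,16],[49,0]]
[[6,10],[8,0],[18,2],[23,6],[26,14],[29,11],[31,0],[32,11],[34,14],[40,0],[42,16],[45,20],[47,16],[49,0]]
[[6,10],[8,0],[11,3],[23,6],[26,14],[29,11],[31,0],[32,11],[34,14],[40,0],[42,16],[45,20],[47,16],[49,0]]
[[6,10],[8,0],[9,15],[17,3],[23,6],[26,14],[29,11],[31,0],[32,11],[34,14],[40,0],[42,16],[45,20],[47,16],[49,0]]
[[6,10],[8,0],[9,15],[17,3],[23,6],[26,14],[29,11],[31,0],[32,11],[34,14],[40,9],[42,16],[45,20],[47,16],[49,0]]
[[6,10],[8,0],[9,15],[17,3],[23,6],[26,14],[29,11],[31,0],[32,11],[34,14],[40,20],[47,16],[49,0]]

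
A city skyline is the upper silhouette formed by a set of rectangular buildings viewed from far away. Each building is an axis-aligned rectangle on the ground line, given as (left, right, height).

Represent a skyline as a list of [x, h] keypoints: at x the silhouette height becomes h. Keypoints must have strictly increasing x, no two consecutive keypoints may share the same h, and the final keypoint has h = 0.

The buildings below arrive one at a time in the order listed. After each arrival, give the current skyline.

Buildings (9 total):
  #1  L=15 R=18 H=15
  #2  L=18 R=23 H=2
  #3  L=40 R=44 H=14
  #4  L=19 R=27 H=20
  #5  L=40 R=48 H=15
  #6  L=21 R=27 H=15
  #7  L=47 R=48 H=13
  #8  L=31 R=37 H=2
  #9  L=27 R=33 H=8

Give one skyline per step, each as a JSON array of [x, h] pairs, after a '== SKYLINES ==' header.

== SKYLINES ==
[[15,15],[18,0]]
[[15,15],[18,2],[23,0]]
[[15,15],[18,2],[23,0],[40,14],[44,0]]
[[15,15],[18,2],[19,20],[27,0],[40,14],[44,0]]
[[15,15],[18,2],[19,20],[27,0],[40,15],[48,0]]
[[15,15],[18,2],[19,20],[27,0],[40,15],[48,0]]
[[15,15],[18,2],[19,20],[27,0],[40,15],[48,0]]
[[15,15],[18,2],[19,20],[27,0],[31,2],[37,0],[40,15],[48,0]]
[[15,15],[18,2],[19,20],[27,8],[33,2],[37,0],[40,15],[48,0]]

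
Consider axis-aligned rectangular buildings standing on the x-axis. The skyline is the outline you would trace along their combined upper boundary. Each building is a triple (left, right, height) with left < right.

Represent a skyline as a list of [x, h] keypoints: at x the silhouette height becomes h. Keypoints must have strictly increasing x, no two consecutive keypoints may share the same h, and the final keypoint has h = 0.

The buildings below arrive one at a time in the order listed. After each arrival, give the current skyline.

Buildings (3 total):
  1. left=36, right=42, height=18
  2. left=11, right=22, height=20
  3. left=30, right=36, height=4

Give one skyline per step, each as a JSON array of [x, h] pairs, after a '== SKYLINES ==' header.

== SKYLINES ==
[[36,18],[42,0]]
[[11,20],[22,0],[36,18],[42,0]]
[[11,20],[22,0],[30,4],[36,18],[42,0]]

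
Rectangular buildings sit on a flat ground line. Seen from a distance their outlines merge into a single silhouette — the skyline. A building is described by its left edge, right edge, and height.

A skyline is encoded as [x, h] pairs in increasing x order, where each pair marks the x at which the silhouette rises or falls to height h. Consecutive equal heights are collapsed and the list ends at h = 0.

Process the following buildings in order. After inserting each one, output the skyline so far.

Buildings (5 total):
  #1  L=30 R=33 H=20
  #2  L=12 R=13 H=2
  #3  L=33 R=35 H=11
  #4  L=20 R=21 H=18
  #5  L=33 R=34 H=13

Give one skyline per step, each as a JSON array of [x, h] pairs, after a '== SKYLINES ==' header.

== SKYLINES ==
[[30,20],[33,0]]
[[12,2],[13,0],[30,20],[33,0]]
[[12,2],[13,0],[30,20],[33,11],[35,0]]
[[12,2],[13,0],[20,18],[21,0],[30,20],[33,11],[35,0]]
[[12,2],[13,0],[20,18],[21,0],[30,20],[33,13],[34,11],[35,0]]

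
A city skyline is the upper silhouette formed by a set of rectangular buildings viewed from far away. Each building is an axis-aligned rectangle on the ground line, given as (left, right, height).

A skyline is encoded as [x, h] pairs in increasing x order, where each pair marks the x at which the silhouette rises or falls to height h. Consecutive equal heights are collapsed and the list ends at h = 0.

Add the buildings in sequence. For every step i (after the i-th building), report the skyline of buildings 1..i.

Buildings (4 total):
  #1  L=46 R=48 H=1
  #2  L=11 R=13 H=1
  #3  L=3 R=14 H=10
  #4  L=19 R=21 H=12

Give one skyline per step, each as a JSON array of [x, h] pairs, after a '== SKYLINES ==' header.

== SKYLINES ==
[[46,1],[48,0]]
[[11,1],[13,0],[46,1],[48,0]]
[[3,10],[14,0],[46,1],[48,0]]
[[3,10],[14,0],[19,12],[21,0],[46,1],[48,0]]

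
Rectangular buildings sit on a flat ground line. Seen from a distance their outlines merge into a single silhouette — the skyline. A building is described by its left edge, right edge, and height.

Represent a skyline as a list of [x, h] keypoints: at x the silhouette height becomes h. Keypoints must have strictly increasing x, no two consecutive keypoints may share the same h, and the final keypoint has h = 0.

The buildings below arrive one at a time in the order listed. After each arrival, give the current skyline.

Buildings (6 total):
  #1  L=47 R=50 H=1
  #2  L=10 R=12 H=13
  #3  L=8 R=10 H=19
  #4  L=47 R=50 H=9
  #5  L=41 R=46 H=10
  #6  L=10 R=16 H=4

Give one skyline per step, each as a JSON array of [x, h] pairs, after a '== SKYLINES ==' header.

== SKYLINES ==
[[47,1],[50,0]]
[[10,13],[12,0],[47,1],[50,0]]
[[8,19],[10,13],[12,0],[47,1],[50,0]]
[[8,19],[10,13],[12,0],[47,9],[50,0]]
[[8,19],[10,13],[12,0],[41,10],[46,0],[47,9],[50,0]]
[[8,19],[10,13],[12,4],[16,0],[41,10],[46,0],[47,9],[50,0]]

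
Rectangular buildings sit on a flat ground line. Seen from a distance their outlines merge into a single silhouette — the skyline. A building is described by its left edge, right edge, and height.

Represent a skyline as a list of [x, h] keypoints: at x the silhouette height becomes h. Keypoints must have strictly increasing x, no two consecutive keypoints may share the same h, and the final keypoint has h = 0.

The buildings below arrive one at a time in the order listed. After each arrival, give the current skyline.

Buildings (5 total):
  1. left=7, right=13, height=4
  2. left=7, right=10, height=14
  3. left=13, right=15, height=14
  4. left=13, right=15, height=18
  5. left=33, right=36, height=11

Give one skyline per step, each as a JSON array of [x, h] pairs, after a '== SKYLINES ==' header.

== SKYLINES ==
[[7,4],[13,0]]
[[7,14],[10,4],[13,0]]
[[7,14],[10,4],[13,14],[15,0]]
[[7,14],[10,4],[13,18],[15,0]]
[[7,14],[10,4],[13,18],[15,0],[33,11],[36,0]]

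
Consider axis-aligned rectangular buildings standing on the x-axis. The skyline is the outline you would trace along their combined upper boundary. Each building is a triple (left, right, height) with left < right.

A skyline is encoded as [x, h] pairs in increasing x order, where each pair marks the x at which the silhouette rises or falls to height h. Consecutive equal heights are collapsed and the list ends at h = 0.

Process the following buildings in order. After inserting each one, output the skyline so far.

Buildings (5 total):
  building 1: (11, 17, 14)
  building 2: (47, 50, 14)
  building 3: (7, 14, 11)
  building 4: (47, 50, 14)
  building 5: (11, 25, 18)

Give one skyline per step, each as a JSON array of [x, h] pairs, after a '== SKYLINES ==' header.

== SKYLINES ==
[[11,14],[17,0]]
[[11,14],[17,0],[47,14],[50,0]]
[[7,11],[11,14],[17,0],[47,14],[50,0]]
[[7,11],[11,14],[17,0],[47,14],[50,0]]
[[7,11],[11,18],[25,0],[47,14],[50,0]]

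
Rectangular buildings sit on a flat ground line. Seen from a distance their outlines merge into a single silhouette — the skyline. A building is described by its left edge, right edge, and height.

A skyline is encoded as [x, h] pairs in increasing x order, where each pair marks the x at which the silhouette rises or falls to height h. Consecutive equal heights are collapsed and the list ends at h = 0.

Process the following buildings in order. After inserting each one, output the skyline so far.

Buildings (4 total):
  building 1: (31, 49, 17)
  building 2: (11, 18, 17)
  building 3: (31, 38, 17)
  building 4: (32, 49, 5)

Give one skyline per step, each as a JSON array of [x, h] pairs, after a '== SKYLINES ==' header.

== SKYLINES ==
[[31,17],[49,0]]
[[11,17],[18,0],[31,17],[49,0]]
[[11,17],[18,0],[31,17],[49,0]]
[[11,17],[18,0],[31,17],[49,0]]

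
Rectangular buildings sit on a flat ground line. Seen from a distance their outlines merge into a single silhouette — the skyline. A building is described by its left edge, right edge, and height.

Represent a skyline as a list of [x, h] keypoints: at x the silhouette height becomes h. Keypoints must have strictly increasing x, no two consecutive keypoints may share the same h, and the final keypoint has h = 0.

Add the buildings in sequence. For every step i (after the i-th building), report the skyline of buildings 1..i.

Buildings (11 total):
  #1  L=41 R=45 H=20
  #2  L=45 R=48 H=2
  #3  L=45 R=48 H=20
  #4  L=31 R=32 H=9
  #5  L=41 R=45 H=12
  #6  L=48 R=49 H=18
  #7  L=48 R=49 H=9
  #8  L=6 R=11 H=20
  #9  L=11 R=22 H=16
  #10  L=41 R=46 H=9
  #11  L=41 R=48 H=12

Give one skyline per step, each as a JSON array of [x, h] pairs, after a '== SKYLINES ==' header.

== SKYLINES ==
[[41,20],[45,0]]
[[41,20],[45,2],[48,0]]
[[41,20],[48,0]]
[[31,9],[32,0],[41,20],[48,0]]
[[31,9],[32,0],[41,20],[48,0]]
[[31,9],[32,0],[41,20],[48,18],[49,0]]
[[31,9],[32,0],[41,20],[48,18],[49,0]]
[[6,20],[11,0],[31,9],[32,0],[41,20],[48,18],[49,0]]
[[6,20],[11,16],[22,0],[31,9],[32,0],[41,20],[48,18],[49,0]]
[[6,20],[11,16],[22,0],[31,9],[32,0],[41,20],[48,18],[49,0]]
[[6,20],[11,16],[22,0],[31,9],[32,0],[41,20],[48,18],[49,0]]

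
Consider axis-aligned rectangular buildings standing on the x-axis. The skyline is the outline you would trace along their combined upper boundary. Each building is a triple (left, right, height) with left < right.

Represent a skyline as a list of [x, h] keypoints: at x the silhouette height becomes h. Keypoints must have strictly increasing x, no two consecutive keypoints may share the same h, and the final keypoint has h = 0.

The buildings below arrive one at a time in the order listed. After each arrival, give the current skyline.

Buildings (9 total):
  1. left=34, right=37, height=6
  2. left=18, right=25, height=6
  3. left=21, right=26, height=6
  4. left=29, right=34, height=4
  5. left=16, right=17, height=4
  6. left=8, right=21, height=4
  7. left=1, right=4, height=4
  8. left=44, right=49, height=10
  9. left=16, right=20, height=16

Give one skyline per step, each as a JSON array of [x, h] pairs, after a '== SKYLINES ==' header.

== SKYLINES ==
[[34,6],[37,0]]
[[18,6],[25,0],[34,6],[37,0]]
[[18,6],[26,0],[34,6],[37,0]]
[[18,6],[26,0],[29,4],[34,6],[37,0]]
[[16,4],[17,0],[18,6],[26,0],[29,4],[34,6],[37,0]]
[[8,4],[18,6],[26,0],[29,4],[34,6],[37,0]]
[[1,4],[4,0],[8,4],[18,6],[26,0],[29,4],[34,6],[37,0]]
[[1,4],[4,0],[8,4],[18,6],[26,0],[29,4],[34,6],[37,0],[44,10],[49,0]]
[[1,4],[4,0],[8,4],[16,16],[20,6],[26,0],[29,4],[34,6],[37,0],[44,10],[49,0]]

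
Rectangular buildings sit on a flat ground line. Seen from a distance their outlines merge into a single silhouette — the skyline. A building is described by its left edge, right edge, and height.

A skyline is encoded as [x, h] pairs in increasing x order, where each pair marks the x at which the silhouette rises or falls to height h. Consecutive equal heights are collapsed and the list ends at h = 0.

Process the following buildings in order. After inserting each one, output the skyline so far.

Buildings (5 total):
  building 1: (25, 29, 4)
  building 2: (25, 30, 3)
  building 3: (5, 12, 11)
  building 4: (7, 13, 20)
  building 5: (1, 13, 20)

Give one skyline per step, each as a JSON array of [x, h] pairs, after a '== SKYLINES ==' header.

== SKYLINES ==
[[25,4],[29,0]]
[[25,4],[29,3],[30,0]]
[[5,11],[12,0],[25,4],[29,3],[30,0]]
[[5,11],[7,20],[13,0],[25,4],[29,3],[30,0]]
[[1,20],[13,0],[25,4],[29,3],[30,0]]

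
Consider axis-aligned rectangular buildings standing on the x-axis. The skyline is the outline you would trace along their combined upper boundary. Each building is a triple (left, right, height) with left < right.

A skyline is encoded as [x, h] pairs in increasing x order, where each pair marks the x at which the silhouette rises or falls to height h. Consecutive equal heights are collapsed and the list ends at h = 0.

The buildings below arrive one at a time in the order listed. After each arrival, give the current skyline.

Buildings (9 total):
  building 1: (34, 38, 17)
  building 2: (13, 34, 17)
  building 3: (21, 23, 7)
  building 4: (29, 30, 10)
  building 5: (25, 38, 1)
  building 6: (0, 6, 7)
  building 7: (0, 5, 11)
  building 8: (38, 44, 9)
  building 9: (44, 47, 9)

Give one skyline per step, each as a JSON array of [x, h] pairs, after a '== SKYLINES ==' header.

== SKYLINES ==
[[34,17],[38,0]]
[[13,17],[38,0]]
[[13,17],[38,0]]
[[13,17],[38,0]]
[[13,17],[38,0]]
[[0,7],[6,0],[13,17],[38,0]]
[[0,11],[5,7],[6,0],[13,17],[38,0]]
[[0,11],[5,7],[6,0],[13,17],[38,9],[44,0]]
[[0,11],[5,7],[6,0],[13,17],[38,9],[47,0]]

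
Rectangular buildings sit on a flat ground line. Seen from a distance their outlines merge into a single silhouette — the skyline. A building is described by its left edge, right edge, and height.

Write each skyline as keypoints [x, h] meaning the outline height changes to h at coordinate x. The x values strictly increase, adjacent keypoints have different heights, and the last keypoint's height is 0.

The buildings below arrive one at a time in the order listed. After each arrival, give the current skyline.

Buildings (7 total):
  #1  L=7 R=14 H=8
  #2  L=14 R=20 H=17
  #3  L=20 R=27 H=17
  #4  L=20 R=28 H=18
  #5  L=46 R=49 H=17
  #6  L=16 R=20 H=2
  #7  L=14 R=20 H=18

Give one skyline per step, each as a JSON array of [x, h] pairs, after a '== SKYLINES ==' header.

== SKYLINES ==
[[7,8],[14,0]]
[[7,8],[14,17],[20,0]]
[[7,8],[14,17],[27,0]]
[[7,8],[14,17],[20,18],[28,0]]
[[7,8],[14,17],[20,18],[28,0],[46,17],[49,0]]
[[7,8],[14,17],[20,18],[28,0],[46,17],[49,0]]
[[7,8],[14,18],[28,0],[46,17],[49,0]]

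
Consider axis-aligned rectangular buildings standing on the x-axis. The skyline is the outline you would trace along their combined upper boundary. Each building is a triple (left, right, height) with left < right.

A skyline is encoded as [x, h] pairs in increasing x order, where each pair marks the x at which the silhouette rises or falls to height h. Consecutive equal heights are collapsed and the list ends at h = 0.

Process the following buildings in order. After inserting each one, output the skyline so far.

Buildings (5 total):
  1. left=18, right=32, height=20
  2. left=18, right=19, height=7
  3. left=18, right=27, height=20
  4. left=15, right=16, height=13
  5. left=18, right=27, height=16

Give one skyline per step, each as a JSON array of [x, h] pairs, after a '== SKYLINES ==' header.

== SKYLINES ==
[[18,20],[32,0]]
[[18,20],[32,0]]
[[18,20],[32,0]]
[[15,13],[16,0],[18,20],[32,0]]
[[15,13],[16,0],[18,20],[32,0]]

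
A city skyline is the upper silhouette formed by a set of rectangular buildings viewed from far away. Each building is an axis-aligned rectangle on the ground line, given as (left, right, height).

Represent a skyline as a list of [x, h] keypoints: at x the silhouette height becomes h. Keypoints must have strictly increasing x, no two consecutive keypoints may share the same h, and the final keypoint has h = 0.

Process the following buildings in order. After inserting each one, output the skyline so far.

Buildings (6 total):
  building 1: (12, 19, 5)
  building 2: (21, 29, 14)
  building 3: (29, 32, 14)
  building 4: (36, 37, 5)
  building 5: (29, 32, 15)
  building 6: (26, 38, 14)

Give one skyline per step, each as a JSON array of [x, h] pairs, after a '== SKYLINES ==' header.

== SKYLINES ==
[[12,5],[19,0]]
[[12,5],[19,0],[21,14],[29,0]]
[[12,5],[19,0],[21,14],[32,0]]
[[12,5],[19,0],[21,14],[32,0],[36,5],[37,0]]
[[12,5],[19,0],[21,14],[29,15],[32,0],[36,5],[37,0]]
[[12,5],[19,0],[21,14],[29,15],[32,14],[38,0]]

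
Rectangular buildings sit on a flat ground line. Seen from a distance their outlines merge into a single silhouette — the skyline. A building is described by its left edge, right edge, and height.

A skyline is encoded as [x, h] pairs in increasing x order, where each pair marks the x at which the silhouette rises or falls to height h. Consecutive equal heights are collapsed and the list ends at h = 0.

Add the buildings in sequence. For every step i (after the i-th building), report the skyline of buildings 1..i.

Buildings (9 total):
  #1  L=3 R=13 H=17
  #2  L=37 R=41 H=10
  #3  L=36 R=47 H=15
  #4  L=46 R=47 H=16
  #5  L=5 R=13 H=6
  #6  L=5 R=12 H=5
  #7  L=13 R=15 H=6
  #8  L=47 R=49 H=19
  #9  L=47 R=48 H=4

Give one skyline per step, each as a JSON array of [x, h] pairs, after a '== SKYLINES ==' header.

== SKYLINES ==
[[3,17],[13,0]]
[[3,17],[13,0],[37,10],[41,0]]
[[3,17],[13,0],[36,15],[47,0]]
[[3,17],[13,0],[36,15],[46,16],[47,0]]
[[3,17],[13,0],[36,15],[46,16],[47,0]]
[[3,17],[13,0],[36,15],[46,16],[47,0]]
[[3,17],[13,6],[15,0],[36,15],[46,16],[47,0]]
[[3,17],[13,6],[15,0],[36,15],[46,16],[47,19],[49,0]]
[[3,17],[13,6],[15,0],[36,15],[46,16],[47,19],[49,0]]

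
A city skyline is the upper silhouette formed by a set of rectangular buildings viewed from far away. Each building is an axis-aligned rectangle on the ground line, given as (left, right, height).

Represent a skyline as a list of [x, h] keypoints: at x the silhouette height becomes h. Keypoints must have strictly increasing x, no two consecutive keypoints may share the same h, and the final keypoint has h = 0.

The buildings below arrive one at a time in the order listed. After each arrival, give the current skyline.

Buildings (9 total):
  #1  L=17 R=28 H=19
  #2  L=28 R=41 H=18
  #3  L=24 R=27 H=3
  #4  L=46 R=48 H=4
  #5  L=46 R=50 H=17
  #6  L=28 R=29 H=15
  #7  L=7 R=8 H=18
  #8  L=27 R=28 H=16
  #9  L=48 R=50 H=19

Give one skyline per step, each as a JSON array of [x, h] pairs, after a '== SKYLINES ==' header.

== SKYLINES ==
[[17,19],[28,0]]
[[17,19],[28,18],[41,0]]
[[17,19],[28,18],[41,0]]
[[17,19],[28,18],[41,0],[46,4],[48,0]]
[[17,19],[28,18],[41,0],[46,17],[50,0]]
[[17,19],[28,18],[41,0],[46,17],[50,0]]
[[7,18],[8,0],[17,19],[28,18],[41,0],[46,17],[50,0]]
[[7,18],[8,0],[17,19],[28,18],[41,0],[46,17],[50,0]]
[[7,18],[8,0],[17,19],[28,18],[41,0],[46,17],[48,19],[50,0]]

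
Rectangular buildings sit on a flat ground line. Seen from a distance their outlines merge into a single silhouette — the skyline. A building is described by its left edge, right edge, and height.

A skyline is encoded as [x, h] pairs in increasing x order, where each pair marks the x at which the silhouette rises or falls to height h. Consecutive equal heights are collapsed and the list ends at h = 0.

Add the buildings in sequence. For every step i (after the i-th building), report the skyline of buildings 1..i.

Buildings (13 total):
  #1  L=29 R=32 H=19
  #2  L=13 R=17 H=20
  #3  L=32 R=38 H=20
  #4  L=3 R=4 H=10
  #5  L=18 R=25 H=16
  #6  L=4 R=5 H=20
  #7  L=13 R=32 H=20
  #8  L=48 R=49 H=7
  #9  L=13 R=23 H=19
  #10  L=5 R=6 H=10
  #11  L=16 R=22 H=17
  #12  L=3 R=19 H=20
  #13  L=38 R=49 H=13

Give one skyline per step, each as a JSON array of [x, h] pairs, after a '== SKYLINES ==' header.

== SKYLINES ==
[[29,19],[32,0]]
[[13,20],[17,0],[29,19],[32,0]]
[[13,20],[17,0],[29,19],[32,20],[38,0]]
[[3,10],[4,0],[13,20],[17,0],[29,19],[32,20],[38,0]]
[[3,10],[4,0],[13,20],[17,0],[18,16],[25,0],[29,19],[32,20],[38,0]]
[[3,10],[4,20],[5,0],[13,20],[17,0],[18,16],[25,0],[29,19],[32,20],[38,0]]
[[3,10],[4,20],[5,0],[13,20],[38,0]]
[[3,10],[4,20],[5,0],[13,20],[38,0],[48,7],[49,0]]
[[3,10],[4,20],[5,0],[13,20],[38,0],[48,7],[49,0]]
[[3,10],[4,20],[5,10],[6,0],[13,20],[38,0],[48,7],[49,0]]
[[3,10],[4,20],[5,10],[6,0],[13,20],[38,0],[48,7],[49,0]]
[[3,20],[38,0],[48,7],[49,0]]
[[3,20],[38,13],[49,0]]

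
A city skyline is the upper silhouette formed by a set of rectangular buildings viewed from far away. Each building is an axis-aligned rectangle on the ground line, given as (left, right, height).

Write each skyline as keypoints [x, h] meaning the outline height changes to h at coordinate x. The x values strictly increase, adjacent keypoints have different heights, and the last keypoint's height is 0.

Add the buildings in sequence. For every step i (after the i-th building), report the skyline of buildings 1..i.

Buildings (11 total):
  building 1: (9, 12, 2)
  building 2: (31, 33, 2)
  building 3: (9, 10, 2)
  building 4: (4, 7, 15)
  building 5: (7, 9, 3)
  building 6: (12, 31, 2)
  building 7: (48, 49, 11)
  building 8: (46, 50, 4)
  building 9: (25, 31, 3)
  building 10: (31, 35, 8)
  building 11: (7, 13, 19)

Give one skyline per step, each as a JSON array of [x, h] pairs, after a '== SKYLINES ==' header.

== SKYLINES ==
[[9,2],[12,0]]
[[9,2],[12,0],[31,2],[33,0]]
[[9,2],[12,0],[31,2],[33,0]]
[[4,15],[7,0],[9,2],[12,0],[31,2],[33,0]]
[[4,15],[7,3],[9,2],[12,0],[31,2],[33,0]]
[[4,15],[7,3],[9,2],[33,0]]
[[4,15],[7,3],[9,2],[33,0],[48,11],[49,0]]
[[4,15],[7,3],[9,2],[33,0],[46,4],[48,11],[49,4],[50,0]]
[[4,15],[7,3],[9,2],[25,3],[31,2],[33,0],[46,4],[48,11],[49,4],[50,0]]
[[4,15],[7,3],[9,2],[25,3],[31,8],[35,0],[46,4],[48,11],[49,4],[50,0]]
[[4,15],[7,19],[13,2],[25,3],[31,8],[35,0],[46,4],[48,11],[49,4],[50,0]]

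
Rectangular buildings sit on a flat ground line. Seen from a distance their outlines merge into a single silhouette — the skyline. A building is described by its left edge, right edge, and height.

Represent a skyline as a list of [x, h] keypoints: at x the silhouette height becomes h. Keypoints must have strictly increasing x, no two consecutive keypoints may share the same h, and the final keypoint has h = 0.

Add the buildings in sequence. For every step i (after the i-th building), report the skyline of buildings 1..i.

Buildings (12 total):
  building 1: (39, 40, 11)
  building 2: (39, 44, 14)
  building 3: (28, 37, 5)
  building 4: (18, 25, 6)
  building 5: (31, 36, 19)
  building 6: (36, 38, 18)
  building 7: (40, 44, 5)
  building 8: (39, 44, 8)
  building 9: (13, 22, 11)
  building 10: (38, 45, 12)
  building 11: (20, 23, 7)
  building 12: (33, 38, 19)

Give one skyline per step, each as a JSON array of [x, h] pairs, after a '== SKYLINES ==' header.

== SKYLINES ==
[[39,11],[40,0]]
[[39,14],[44,0]]
[[28,5],[37,0],[39,14],[44,0]]
[[18,6],[25,0],[28,5],[37,0],[39,14],[44,0]]
[[18,6],[25,0],[28,5],[31,19],[36,5],[37,0],[39,14],[44,0]]
[[18,6],[25,0],[28,5],[31,19],[36,18],[38,0],[39,14],[44,0]]
[[18,6],[25,0],[28,5],[31,19],[36,18],[38,0],[39,14],[44,0]]
[[18,6],[25,0],[28,5],[31,19],[36,18],[38,0],[39,14],[44,0]]
[[13,11],[22,6],[25,0],[28,5],[31,19],[36,18],[38,0],[39,14],[44,0]]
[[13,11],[22,6],[25,0],[28,5],[31,19],[36,18],[38,12],[39,14],[44,12],[45,0]]
[[13,11],[22,7],[23,6],[25,0],[28,5],[31,19],[36,18],[38,12],[39,14],[44,12],[45,0]]
[[13,11],[22,7],[23,6],[25,0],[28,5],[31,19],[38,12],[39,14],[44,12],[45,0]]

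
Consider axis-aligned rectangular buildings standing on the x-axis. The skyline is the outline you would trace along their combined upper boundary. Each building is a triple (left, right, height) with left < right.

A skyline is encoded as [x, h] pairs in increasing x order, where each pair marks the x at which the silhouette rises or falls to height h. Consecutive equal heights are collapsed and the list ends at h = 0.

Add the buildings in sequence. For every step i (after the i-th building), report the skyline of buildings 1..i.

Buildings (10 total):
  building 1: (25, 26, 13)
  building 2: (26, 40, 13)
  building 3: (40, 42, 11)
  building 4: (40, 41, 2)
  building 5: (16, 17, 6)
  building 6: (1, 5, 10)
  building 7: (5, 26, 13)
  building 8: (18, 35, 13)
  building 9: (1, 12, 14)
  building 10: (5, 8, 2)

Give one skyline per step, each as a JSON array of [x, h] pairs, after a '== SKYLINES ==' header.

== SKYLINES ==
[[25,13],[26,0]]
[[25,13],[40,0]]
[[25,13],[40,11],[42,0]]
[[25,13],[40,11],[42,0]]
[[16,6],[17,0],[25,13],[40,11],[42,0]]
[[1,10],[5,0],[16,6],[17,0],[25,13],[40,11],[42,0]]
[[1,10],[5,13],[40,11],[42,0]]
[[1,10],[5,13],[40,11],[42,0]]
[[1,14],[12,13],[40,11],[42,0]]
[[1,14],[12,13],[40,11],[42,0]]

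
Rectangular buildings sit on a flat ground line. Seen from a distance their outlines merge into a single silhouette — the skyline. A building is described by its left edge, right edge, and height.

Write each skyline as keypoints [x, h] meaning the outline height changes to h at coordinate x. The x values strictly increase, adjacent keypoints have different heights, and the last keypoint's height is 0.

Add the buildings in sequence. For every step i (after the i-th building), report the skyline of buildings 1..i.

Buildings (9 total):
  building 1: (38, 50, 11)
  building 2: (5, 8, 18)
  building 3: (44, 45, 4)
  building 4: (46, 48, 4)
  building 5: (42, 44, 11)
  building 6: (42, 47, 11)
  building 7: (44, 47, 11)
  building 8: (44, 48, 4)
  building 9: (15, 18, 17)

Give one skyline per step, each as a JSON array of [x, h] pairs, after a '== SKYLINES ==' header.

== SKYLINES ==
[[38,11],[50,0]]
[[5,18],[8,0],[38,11],[50,0]]
[[5,18],[8,0],[38,11],[50,0]]
[[5,18],[8,0],[38,11],[50,0]]
[[5,18],[8,0],[38,11],[50,0]]
[[5,18],[8,0],[38,11],[50,0]]
[[5,18],[8,0],[38,11],[50,0]]
[[5,18],[8,0],[38,11],[50,0]]
[[5,18],[8,0],[15,17],[18,0],[38,11],[50,0]]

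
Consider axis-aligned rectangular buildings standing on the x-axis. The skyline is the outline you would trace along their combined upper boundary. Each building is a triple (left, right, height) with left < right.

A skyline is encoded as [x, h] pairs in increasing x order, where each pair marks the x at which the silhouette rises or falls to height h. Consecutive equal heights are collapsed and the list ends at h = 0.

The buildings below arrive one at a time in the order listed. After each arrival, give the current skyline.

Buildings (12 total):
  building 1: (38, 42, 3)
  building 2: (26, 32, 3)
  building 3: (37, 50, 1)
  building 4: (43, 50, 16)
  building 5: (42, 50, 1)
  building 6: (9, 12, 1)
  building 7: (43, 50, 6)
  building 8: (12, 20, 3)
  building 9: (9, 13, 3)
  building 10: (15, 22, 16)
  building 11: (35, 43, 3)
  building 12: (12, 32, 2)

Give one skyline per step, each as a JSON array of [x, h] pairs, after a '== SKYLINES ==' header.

== SKYLINES ==
[[38,3],[42,0]]
[[26,3],[32,0],[38,3],[42,0]]
[[26,3],[32,0],[37,1],[38,3],[42,1],[50,0]]
[[26,3],[32,0],[37,1],[38,3],[42,1],[43,16],[50,0]]
[[26,3],[32,0],[37,1],[38,3],[42,1],[43,16],[50,0]]
[[9,1],[12,0],[26,3],[32,0],[37,1],[38,3],[42,1],[43,16],[50,0]]
[[9,1],[12,0],[26,3],[32,0],[37,1],[38,3],[42,1],[43,16],[50,0]]
[[9,1],[12,3],[20,0],[26,3],[32,0],[37,1],[38,3],[42,1],[43,16],[50,0]]
[[9,3],[20,0],[26,3],[32,0],[37,1],[38,3],[42,1],[43,16],[50,0]]
[[9,3],[15,16],[22,0],[26,3],[32,0],[37,1],[38,3],[42,1],[43,16],[50,0]]
[[9,3],[15,16],[22,0],[26,3],[32,0],[35,3],[43,16],[50,0]]
[[9,3],[15,16],[22,2],[26,3],[32,0],[35,3],[43,16],[50,0]]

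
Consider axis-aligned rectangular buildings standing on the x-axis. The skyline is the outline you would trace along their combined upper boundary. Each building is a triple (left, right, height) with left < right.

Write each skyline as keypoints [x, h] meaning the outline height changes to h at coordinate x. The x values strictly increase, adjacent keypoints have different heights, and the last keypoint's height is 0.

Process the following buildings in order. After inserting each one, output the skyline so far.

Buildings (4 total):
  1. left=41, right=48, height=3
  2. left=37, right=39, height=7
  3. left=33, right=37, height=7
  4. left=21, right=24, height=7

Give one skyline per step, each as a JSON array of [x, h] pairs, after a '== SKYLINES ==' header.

== SKYLINES ==
[[41,3],[48,0]]
[[37,7],[39,0],[41,3],[48,0]]
[[33,7],[39,0],[41,3],[48,0]]
[[21,7],[24,0],[33,7],[39,0],[41,3],[48,0]]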